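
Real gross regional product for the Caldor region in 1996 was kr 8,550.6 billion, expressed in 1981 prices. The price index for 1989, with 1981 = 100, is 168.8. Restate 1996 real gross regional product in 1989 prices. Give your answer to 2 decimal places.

Real gross regional product in 1989 prices = Real gross regional product in 1981 prices × (P_1989/P_1981) = 8550.6 × 1.688 = 14433.41.

kr 14,433.41 billion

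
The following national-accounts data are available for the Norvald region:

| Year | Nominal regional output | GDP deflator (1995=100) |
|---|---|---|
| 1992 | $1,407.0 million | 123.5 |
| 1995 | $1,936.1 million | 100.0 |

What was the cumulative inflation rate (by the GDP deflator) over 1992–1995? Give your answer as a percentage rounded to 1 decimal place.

Price-level change = 100.0 / 123.5 − 1 = -0.1903.

-19.0%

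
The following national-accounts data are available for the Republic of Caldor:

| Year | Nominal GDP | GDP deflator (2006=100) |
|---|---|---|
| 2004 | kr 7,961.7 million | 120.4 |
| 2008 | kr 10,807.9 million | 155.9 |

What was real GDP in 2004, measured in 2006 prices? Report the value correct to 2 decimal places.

kr 6,612.71 million

Real GDP = Nominal / (GDP deflator/100) = 7961.7 / 1.204 = 6612.71.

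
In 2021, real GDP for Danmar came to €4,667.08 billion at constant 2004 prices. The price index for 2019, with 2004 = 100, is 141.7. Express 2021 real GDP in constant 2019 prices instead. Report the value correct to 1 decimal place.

Real GDP in 2019 prices = Real GDP in 2004 prices × (P_2019/P_2004) = 4667.08 × 1.417 = 6613.25.

€6,613.3 billion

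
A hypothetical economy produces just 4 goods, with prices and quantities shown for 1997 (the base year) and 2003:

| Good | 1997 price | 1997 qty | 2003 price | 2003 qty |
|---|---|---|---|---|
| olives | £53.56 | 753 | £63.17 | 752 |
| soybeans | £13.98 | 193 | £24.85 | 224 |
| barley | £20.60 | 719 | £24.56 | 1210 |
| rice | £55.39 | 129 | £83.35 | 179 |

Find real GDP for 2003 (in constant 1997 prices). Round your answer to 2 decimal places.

Real GDP 2003 = Σ (p_1997 × q_2003) = 53.56·752 + 13.98·224 + 20.60·1210 + 55.39·179 = 78249.45.

£78249.45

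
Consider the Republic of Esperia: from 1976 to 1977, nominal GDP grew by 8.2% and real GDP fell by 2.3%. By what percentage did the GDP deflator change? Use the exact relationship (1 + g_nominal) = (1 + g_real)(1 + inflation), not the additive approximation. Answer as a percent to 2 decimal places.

10.75%

(1 + g_nom) = (1 + g_real)(1 + π), so π = 1.0820 / 0.9770 − 1 = 0.10747.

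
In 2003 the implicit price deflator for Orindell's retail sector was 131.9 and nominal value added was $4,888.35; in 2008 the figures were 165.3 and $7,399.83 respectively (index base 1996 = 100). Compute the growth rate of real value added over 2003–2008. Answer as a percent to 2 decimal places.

20.79%

Deflate each year: 2003 → 4888.35/1.319 = 3706.10; 2008 → 7399.83/1.653 = 4476.61.
So real value added changed by 4476.61/3706.10 − 1 = 0.2079, i.e. 20.79%.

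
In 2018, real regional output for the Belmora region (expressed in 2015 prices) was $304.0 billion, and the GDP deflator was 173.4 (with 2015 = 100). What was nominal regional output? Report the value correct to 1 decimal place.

$527.1 billion

Nominal regional output = Real × (GDP deflator/100) = 304.0 × 1.734 = 527.14.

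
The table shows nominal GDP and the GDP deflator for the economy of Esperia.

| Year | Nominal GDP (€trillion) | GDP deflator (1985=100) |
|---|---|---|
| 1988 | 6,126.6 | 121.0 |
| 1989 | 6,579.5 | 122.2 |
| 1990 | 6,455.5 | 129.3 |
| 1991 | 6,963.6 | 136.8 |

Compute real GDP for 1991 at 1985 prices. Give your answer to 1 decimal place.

€5,090.4 trillion

Real GDP 1991 = 6963.6 / 1.368 = 5090.35.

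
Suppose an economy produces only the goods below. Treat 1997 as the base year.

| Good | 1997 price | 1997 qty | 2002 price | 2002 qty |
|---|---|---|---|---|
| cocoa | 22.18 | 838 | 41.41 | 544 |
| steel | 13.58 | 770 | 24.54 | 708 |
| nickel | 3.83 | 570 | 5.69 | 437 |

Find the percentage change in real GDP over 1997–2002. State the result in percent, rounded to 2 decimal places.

-25.21%

Real GDP 1997 = Nominal GDP 1997 = 22.18·838 + 13.58·770 + 3.83·570 = 31226.54.
Real GDP 2002 (at 1997 prices) = 22.18·544 + 13.58·708 + 3.83·437 = 23354.27.
Real growth = 23354.27/31226.54 − 1 = -0.2521.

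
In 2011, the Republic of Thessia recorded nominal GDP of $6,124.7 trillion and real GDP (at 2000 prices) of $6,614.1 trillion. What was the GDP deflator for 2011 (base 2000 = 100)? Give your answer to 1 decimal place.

92.6

GDP deflator = (Nominal / Real) × 100 = 6124.7 / 6614.1 × 100 = 92.60.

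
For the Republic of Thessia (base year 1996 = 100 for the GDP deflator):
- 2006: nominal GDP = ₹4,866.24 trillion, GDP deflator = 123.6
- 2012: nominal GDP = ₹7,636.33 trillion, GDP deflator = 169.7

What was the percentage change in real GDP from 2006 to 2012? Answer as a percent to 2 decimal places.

Deflate each year: 2006 → 4866.24/1.236 = 3937.09; 2012 → 7636.33/1.697 = 4499.90.
So real GDP changed by 4499.90/3937.09 − 1 = 0.1430, i.e. 14.30%.

14.30%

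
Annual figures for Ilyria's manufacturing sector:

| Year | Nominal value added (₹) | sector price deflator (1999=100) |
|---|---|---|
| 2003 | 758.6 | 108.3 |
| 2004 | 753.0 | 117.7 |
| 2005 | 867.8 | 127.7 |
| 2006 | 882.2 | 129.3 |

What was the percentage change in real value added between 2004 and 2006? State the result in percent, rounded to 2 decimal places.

6.65%

Real value added 2004 = 753.0/1.177 = 639.76.
Real value added 2006 = 882.2/1.293 = 682.29.
Change = 682.29/639.76 − 1 = 0.0665.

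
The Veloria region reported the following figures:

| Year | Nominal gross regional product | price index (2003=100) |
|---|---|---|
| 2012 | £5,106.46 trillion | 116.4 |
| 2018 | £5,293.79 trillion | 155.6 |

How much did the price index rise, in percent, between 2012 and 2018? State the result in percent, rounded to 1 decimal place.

Price-level change = 155.6 / 116.4 − 1 = 0.3368.

33.7%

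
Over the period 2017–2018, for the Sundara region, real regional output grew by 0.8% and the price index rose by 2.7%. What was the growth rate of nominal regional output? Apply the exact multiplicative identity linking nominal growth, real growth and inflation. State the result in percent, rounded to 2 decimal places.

(1 + g_nom) = (1 + g_real)(1 + π) = 1.0080 × 1.0270 = 1.03522.

3.52%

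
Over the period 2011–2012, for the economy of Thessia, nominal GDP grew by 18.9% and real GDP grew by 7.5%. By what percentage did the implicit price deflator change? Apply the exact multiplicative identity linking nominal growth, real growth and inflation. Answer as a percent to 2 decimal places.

(1 + g_nom) = (1 + g_real)(1 + π), so π = 1.1890 / 1.0750 − 1 = 0.10605.

10.60%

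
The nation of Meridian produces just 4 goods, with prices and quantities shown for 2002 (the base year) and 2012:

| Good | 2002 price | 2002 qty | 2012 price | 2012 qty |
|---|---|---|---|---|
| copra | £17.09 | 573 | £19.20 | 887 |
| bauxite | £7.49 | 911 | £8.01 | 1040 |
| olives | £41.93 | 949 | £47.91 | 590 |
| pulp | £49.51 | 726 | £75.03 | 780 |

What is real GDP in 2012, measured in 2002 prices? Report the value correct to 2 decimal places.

£86304.93

Real GDP 2012 = Σ (p_2002 × q_2012) = 17.09·887 + 7.49·1040 + 41.93·590 + 49.51·780 = 86304.93.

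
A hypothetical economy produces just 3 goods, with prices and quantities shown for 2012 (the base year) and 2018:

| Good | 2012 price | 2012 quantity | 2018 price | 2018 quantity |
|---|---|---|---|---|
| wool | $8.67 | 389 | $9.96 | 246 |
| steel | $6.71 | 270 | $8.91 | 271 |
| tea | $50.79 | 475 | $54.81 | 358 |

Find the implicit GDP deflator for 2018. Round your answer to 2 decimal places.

110.63

Nominal GDP 2018 = 9.96·246 + 8.91·271 + 54.81·358 = 24486.75.
Real GDP 2018 (at 2012 prices) = 8.67·246 + 6.71·271 + 50.79·358 = 22134.05.
Deflator = Nominal/Real × 100 = 24486.75/22134.05 × 100 = 110.629.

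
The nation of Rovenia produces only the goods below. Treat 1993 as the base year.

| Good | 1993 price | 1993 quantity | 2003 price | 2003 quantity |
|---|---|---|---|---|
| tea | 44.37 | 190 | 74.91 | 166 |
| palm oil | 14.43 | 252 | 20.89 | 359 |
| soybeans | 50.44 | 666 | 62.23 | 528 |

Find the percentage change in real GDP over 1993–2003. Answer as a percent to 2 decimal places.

-14.20%

Real GDP 1993 = Nominal GDP 1993 = 44.37·190 + 14.43·252 + 50.44·666 = 45659.70.
Real GDP 2003 (at 1993 prices) = 44.37·166 + 14.43·359 + 50.44·528 = 39178.11.
Real growth = 39178.11/45659.70 − 1 = -0.1420.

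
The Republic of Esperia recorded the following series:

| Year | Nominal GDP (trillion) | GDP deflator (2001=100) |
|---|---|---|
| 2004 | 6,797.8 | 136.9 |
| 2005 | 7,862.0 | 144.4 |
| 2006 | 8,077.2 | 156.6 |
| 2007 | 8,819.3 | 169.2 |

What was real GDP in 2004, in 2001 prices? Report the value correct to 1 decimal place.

Real GDP 2004 = 6797.8 / 1.369 = 4965.52.

4,965.5 trillion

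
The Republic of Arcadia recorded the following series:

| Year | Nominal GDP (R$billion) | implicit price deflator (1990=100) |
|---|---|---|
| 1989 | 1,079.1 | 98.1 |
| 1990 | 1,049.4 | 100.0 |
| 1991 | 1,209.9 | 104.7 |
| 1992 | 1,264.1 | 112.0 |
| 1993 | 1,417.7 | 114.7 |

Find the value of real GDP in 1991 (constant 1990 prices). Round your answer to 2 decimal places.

Real GDP 1991 = 1209.9 / 1.047 = 1155.59.

R$1,155.59 billion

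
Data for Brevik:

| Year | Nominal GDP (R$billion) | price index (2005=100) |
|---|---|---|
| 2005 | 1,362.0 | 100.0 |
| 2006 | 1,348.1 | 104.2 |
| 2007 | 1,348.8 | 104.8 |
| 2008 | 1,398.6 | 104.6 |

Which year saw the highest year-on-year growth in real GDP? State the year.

2006: real = 1348.1/1.042 = 1293.76; growth vs 2005 (1362.00) = -5.01%.
2007: real = 1348.8/1.048 = 1287.02; growth vs 2006 (1293.76) = -0.52%.
2008: real = 1398.6/1.046 = 1337.09; growth vs 2007 (1287.02) = 3.89%.

2008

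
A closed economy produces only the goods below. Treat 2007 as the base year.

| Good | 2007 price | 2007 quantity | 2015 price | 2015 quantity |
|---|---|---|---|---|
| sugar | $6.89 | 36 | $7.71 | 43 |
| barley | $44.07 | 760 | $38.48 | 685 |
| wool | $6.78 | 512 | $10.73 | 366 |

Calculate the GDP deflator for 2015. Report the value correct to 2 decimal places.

92.88

Nominal GDP 2015 = 7.71·43 + 38.48·685 + 10.73·366 = 30617.51.
Real GDP 2015 (at 2007 prices) = 6.89·43 + 44.07·685 + 6.78·366 = 32965.70.
Deflator = Nominal/Real × 100 = 30617.51/32965.70 × 100 = 92.877.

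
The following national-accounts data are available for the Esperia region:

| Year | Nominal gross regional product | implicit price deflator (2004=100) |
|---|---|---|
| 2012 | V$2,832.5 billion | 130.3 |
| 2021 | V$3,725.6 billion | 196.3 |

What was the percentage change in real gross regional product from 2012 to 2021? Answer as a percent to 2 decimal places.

Real gross regional product 2012 = 2832.5 / 1.303 = 2173.83.
Real gross regional product 2021 = 3725.6 / 1.963 = 1897.91.
Real growth = 1897.91 / 2173.83 − 1 = -0.1269.

-12.69%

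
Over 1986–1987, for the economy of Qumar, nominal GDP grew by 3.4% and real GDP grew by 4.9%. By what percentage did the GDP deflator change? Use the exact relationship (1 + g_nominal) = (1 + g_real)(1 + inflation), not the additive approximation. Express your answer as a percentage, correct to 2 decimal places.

-1.43%

(1 + g_nom) = (1 + g_real)(1 + π), so π = 1.0340 / 1.0490 − 1 = -0.01430.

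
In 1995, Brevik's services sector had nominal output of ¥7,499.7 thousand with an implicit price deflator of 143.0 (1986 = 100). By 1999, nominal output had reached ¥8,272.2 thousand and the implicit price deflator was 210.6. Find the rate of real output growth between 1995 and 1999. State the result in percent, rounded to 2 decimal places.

Deflate each year: 1995 → 7499.7/1.430 = 5244.55; 1999 → 8272.2/2.106 = 3927.92.
So real output changed by 3927.92/5244.55 − 1 = -0.2510, i.e. -25.10%.

-25.10%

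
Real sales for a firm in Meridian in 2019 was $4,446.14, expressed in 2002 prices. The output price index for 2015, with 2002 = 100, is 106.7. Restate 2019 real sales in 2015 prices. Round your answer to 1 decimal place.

Real sales in 2015 prices = Real sales in 2002 prices × (P_2015/P_2002) = 4446.14 × 1.067 = 4744.03.

$4,744.0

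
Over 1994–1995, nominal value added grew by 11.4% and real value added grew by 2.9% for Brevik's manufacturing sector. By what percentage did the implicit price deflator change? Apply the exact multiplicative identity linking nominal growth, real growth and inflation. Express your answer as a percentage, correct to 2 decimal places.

8.26%

(1 + g_nom) = (1 + g_real)(1 + π), so π = 1.1140 / 1.0290 − 1 = 0.08260.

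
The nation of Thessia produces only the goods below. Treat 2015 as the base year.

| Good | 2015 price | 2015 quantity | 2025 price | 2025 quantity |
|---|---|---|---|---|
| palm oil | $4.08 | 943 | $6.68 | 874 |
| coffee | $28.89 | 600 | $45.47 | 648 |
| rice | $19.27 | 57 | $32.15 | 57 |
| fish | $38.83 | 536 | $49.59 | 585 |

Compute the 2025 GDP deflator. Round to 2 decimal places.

143.48

Nominal GDP 2025 = 6.68·874 + 45.47·648 + 32.15·57 + 49.59·585 = 66145.58.
Real GDP 2025 (at 2015 prices) = 4.08·874 + 28.89·648 + 19.27·57 + 38.83·585 = 46100.58.
Deflator = Nominal/Real × 100 = 66145.58/46100.58 × 100 = 143.481.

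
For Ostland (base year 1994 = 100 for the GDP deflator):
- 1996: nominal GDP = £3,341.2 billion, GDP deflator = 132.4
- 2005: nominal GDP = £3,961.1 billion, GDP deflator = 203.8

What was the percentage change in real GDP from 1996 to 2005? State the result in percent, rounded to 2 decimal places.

Deflate each year: 1996 → 3341.2/1.324 = 2523.56; 2005 → 3961.1/2.038 = 1943.62.
So real GDP changed by 1943.62/2523.56 − 1 = -0.2298, i.e. -22.98%.

-22.98%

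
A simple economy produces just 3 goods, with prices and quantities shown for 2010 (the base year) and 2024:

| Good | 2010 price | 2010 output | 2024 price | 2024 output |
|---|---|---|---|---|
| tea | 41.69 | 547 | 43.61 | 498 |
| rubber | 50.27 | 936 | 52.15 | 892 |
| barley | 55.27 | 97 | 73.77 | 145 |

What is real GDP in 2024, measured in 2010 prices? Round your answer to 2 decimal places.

73616.61

Real GDP 2024 = Σ (p_2010 × q_2024) = 41.69·498 + 50.27·892 + 55.27·145 = 73616.61.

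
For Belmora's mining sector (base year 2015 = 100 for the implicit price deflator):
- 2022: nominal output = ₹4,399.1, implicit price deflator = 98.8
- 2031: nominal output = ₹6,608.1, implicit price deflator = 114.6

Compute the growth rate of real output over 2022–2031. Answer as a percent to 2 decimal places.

Real output 2022 = 4399.1 / 0.988 = 4452.53.
Real output 2031 = 6608.1 / 1.146 = 5766.23.
Real growth = 5766.23 / 4452.53 − 1 = 0.2950.

29.50%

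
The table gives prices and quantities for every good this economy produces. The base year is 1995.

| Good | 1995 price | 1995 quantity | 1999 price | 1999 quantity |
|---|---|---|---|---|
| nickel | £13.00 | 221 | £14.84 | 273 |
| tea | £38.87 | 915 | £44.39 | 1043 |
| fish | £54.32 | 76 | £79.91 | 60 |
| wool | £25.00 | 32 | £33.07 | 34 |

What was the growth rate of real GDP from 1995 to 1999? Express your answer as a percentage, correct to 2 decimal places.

Real GDP 1995 = Nominal GDP 1995 = 13.00·221 + 38.87·915 + 54.32·76 + 25.00·32 = 43367.37.
Real GDP 1999 (at 1995 prices) = 13.00·273 + 38.87·1043 + 54.32·60 + 25.00·34 = 48199.61.
Real growth = 48199.61/43367.37 − 1 = 0.1114.

11.14%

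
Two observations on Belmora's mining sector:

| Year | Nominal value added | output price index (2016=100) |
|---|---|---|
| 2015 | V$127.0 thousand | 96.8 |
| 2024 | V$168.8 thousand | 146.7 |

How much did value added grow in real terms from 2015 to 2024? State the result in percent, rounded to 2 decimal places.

Real value added 2015 = 127.0 / 0.968 = 131.20.
Real value added 2024 = 168.8 / 1.467 = 115.06.
Real growth = 115.06 / 131.20 − 1 = -0.1230.

-12.30%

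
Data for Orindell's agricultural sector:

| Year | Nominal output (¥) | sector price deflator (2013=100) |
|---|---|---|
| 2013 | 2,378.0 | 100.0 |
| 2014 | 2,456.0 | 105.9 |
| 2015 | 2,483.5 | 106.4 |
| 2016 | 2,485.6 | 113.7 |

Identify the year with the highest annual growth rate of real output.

2014: real = 2456.0/1.059 = 2319.17; growth vs 2013 (2378.00) = -2.47%.
2015: real = 2483.5/1.064 = 2334.12; growth vs 2014 (2319.17) = 0.64%.
2016: real = 2485.6/1.137 = 2186.10; growth vs 2015 (2334.12) = -6.34%.

2015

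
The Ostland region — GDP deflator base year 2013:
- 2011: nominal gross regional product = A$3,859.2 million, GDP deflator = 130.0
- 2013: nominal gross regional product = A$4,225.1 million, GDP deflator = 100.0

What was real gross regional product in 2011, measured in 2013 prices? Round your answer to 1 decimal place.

Real gross regional product = Nominal / (GDP deflator/100) = 3859.2 / 1.300 = 2968.62.

A$2,968.6 million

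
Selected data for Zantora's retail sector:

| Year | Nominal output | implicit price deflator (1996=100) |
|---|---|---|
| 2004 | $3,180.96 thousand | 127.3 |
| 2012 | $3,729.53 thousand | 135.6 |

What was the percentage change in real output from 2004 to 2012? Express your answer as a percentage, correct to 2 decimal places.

Deflate each year: 2004 → 3180.96/1.273 = 2498.79; 2012 → 3729.53/1.356 = 2750.39.
So real output changed by 2750.39/2498.79 − 1 = 0.1007, i.e. 10.07%.

10.07%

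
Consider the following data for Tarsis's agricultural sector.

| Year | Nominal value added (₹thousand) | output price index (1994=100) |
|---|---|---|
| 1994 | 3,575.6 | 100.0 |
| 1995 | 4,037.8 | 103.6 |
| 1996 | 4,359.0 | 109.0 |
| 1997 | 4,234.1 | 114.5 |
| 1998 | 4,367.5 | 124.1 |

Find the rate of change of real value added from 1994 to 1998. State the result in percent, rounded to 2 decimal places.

Real value added 1994 = 3575.6/1.000 = 3575.60.
Real value added 1998 = 4367.5/1.241 = 3519.34.
Change = 3519.34/3575.60 − 1 = -0.0157.

-1.57%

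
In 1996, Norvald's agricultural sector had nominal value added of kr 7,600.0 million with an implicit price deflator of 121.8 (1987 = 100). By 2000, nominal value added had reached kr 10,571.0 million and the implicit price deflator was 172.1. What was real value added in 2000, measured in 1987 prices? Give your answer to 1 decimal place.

kr 6,142.4 million

Real value added = Nominal / (implicit price deflator/100) = 10571.0 / 1.721 = 6142.36.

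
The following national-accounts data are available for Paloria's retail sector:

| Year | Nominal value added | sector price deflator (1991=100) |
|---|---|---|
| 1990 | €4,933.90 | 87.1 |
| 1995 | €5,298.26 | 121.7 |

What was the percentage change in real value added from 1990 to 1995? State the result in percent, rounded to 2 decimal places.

-23.15%

Real value added 1990 = 4933.90 / 0.871 = 5664.64.
Real value added 1995 = 5298.26 / 1.217 = 4353.54.
Real growth = 4353.54 / 5664.64 − 1 = -0.2315.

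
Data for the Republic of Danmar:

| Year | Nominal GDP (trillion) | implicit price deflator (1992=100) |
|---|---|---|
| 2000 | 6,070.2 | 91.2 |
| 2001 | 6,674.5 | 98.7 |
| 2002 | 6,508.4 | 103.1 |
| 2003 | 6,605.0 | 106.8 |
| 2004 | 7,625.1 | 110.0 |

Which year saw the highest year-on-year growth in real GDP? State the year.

2001: real = 6674.5/0.987 = 6762.41; growth vs 2000 (6655.92) = 1.60%.
2002: real = 6508.4/1.031 = 6312.71; growth vs 2001 (6762.41) = -6.65%.
2003: real = 6605.0/1.068 = 6184.46; growth vs 2002 (6312.71) = -2.03%.
2004: real = 7625.1/1.100 = 6931.91; growth vs 2003 (6184.46) = 12.09%.

2004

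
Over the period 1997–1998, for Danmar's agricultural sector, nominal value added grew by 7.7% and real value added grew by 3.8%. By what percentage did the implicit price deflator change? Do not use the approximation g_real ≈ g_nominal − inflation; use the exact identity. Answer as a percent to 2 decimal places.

(1 + g_nom) = (1 + g_real)(1 + π), so π = 1.0770 / 1.0380 − 1 = 0.03757.

3.76%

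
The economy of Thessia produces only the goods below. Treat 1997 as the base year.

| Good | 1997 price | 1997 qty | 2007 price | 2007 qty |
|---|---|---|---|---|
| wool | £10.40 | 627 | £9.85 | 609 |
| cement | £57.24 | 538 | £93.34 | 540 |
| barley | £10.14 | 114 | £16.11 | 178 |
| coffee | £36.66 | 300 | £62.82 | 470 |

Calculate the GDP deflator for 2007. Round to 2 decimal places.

Nominal GDP 2007 = 9.85·609 + 93.34·540 + 16.11·178 + 62.82·470 = 88795.23.
Real GDP 2007 (at 1997 prices) = 10.40·609 + 57.24·540 + 10.14·178 + 36.66·470 = 56278.32.
Deflator = Nominal/Real × 100 = 88795.23/56278.32 × 100 = 157.779.

157.78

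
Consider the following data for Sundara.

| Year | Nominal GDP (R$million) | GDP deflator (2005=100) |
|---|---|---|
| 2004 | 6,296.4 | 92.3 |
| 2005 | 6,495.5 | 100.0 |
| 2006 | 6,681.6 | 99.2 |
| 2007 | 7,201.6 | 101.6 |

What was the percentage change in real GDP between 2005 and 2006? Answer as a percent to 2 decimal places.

3.69%

Real GDP 2005 = 6495.5/1.000 = 6495.50.
Real GDP 2006 = 6681.6/0.992 = 6735.48.
Change = 6735.48/6495.50 − 1 = 0.0369.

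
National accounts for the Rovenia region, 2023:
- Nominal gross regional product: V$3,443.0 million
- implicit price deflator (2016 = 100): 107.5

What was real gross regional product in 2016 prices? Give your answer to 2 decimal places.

V$3,202.79 million

Real gross regional product = Nominal / (implicit price deflator/100) = 3443.0 / 1.075 = 3202.79.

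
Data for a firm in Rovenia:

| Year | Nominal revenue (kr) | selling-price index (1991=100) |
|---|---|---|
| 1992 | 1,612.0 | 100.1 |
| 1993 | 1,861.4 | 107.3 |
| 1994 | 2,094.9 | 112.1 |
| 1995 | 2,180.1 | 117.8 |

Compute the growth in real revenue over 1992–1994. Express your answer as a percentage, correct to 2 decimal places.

16.05%

Real revenue 1992 = 1612.0/1.001 = 1610.39.
Real revenue 1994 = 2094.9/1.121 = 1868.78.
Change = 1868.78/1610.39 − 1 = 0.1605.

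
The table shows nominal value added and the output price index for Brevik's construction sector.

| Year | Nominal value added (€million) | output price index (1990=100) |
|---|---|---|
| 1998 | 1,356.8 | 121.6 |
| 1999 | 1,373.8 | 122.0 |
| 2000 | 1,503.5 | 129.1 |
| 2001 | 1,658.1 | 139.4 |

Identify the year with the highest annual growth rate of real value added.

2000

1999: real = 1373.8/1.220 = 1126.07; growth vs 1998 (1115.79) = 0.92%.
2000: real = 1503.5/1.291 = 1164.60; growth vs 1999 (1126.07) = 3.42%.
2001: real = 1658.1/1.394 = 1189.45; growth vs 2000 (1164.60) = 2.13%.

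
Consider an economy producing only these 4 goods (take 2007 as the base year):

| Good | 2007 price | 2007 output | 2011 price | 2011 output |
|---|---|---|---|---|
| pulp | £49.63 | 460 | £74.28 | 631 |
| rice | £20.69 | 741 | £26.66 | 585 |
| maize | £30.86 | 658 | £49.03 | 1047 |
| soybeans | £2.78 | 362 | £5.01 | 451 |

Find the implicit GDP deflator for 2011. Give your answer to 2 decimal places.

Nominal GDP 2011 = 74.28·631 + 26.66·585 + 49.03·1047 + 5.01·451 = 116060.70.
Real GDP 2011 (at 2007 prices) = 49.63·631 + 20.69·585 + 30.86·1047 + 2.78·451 = 76984.38.
Deflator = Nominal/Real × 100 = 116060.70/76984.38 × 100 = 150.759.

150.76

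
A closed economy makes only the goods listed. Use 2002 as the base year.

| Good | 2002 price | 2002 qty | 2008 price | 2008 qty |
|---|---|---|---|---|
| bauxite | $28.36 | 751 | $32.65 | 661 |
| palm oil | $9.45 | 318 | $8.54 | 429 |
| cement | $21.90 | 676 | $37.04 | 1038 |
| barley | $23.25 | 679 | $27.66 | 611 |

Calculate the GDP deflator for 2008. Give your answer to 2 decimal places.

Nominal GDP 2008 = 32.65·661 + 8.54·429 + 37.04·1038 + 27.66·611 = 80593.09.
Real GDP 2008 (at 2002 prices) = 28.36·661 + 9.45·429 + 21.90·1038 + 23.25·611 = 59737.96.
Deflator = Nominal/Real × 100 = 80593.09/59737.96 × 100 = 134.911.

134.91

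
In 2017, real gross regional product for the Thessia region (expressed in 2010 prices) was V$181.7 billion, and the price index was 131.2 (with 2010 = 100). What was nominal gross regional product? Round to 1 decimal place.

V$238.4 billion

Nominal gross regional product = Real × (price index/100) = 181.7 × 1.312 = 238.39.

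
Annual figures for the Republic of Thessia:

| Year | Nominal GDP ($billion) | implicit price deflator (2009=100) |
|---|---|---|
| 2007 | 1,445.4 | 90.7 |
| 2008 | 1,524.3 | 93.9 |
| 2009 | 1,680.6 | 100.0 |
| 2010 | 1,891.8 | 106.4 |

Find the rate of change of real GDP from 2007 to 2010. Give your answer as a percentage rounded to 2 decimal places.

Real GDP 2007 = 1445.4/0.907 = 1593.61.
Real GDP 2010 = 1891.8/1.064 = 1778.01.
Change = 1778.01/1593.61 − 1 = 0.1157.

11.57%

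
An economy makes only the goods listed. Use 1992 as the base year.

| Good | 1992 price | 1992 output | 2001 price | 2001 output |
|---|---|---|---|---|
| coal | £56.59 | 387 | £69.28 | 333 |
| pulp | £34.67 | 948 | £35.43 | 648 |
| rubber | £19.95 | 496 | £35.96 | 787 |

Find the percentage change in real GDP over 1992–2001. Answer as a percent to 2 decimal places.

-11.83%

Real GDP 1992 = Nominal GDP 1992 = 56.59·387 + 34.67·948 + 19.95·496 = 64662.69.
Real GDP 2001 (at 1992 prices) = 56.59·333 + 34.67·648 + 19.95·787 = 57011.28.
Real growth = 57011.28/64662.69 − 1 = -0.1183.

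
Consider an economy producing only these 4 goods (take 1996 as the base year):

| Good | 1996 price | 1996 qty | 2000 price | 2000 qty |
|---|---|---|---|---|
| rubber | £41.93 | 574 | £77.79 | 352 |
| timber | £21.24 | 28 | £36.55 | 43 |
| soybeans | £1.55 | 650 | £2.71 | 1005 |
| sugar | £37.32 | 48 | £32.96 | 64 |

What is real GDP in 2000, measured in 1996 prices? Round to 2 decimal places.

Real GDP 2000 = Σ (p_1996 × q_2000) = 41.93·352 + 21.24·43 + 1.55·1005 + 37.32·64 = 19618.91.

£19618.91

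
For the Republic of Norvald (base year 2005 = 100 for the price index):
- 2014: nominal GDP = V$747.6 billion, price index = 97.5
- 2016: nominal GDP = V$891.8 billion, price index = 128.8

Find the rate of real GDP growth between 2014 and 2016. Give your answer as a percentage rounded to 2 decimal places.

-9.70%

Deflate each year: 2014 → 747.6/0.975 = 766.77; 2016 → 891.8/1.288 = 692.39.
So real GDP changed by 692.39/766.77 − 1 = -0.0970, i.e. -9.70%.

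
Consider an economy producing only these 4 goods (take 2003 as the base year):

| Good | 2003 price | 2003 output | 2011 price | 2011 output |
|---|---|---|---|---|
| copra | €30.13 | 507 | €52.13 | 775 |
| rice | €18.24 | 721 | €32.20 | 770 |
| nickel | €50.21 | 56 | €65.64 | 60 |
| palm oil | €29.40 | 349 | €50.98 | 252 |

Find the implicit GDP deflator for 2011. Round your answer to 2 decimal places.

Nominal GDP 2011 = 52.13·775 + 32.20·770 + 65.64·60 + 50.98·252 = 81980.11.
Real GDP 2011 (at 2003 prices) = 30.13·775 + 18.24·770 + 50.21·60 + 29.40·252 = 47816.95.
Deflator = Nominal/Real × 100 = 81980.11/47816.95 × 100 = 171.446.

171.45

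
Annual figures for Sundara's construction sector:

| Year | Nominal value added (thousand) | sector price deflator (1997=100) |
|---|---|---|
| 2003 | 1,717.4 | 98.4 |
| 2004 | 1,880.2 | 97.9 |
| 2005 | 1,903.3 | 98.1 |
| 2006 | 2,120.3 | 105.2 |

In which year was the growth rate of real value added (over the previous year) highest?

2004: real = 1880.2/0.979 = 1920.53; growth vs 2003 (1745.33) = 10.04%.
2005: real = 1903.3/0.981 = 1940.16; growth vs 2004 (1920.53) = 1.02%.
2006: real = 2120.3/1.052 = 2015.49; growth vs 2005 (1940.16) = 3.88%.

2004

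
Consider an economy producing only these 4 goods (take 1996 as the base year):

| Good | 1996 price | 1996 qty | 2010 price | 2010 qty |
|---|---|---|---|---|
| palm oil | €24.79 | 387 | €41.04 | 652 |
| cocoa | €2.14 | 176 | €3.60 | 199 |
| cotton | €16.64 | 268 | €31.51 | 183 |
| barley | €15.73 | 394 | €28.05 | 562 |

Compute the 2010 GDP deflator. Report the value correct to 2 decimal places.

172.10

Nominal GDP 2010 = 41.04·652 + 3.60·199 + 31.51·183 + 28.05·562 = 49004.91.
Real GDP 2010 (at 1996 prices) = 24.79·652 + 2.14·199 + 16.64·183 + 15.73·562 = 28474.32.
Deflator = Nominal/Real × 100 = 49004.91/28474.32 × 100 = 172.102.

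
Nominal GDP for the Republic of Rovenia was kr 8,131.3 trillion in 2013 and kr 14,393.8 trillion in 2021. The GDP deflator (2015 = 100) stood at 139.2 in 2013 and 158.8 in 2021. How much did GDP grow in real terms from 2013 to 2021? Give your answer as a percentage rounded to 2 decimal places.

55.17%

Deflate each year: 2013 → 8131.3/1.392 = 5841.45; 2021 → 14393.8/1.588 = 9064.11.
So real GDP changed by 9064.11/5841.45 − 1 = 0.5517, i.e. 55.17%.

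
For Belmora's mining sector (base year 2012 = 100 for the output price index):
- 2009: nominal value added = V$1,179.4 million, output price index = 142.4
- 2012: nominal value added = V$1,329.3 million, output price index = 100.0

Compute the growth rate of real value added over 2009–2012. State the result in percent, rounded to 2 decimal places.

60.50%

Real value added 2009 = 1179.4 / 1.424 = 828.23.
Real value added 2012 = 1329.3 / 1.000 = 1329.30.
Real growth = 1329.30 / 828.23 − 1 = 0.6050.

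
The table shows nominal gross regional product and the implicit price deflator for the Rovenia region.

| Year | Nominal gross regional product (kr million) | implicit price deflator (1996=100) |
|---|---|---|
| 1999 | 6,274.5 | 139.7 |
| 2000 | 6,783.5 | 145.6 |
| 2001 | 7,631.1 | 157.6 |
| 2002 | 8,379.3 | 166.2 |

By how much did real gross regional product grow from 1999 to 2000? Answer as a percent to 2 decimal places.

3.73%

Real gross regional product 1999 = 6274.5/1.397 = 4491.41.
Real gross regional product 2000 = 6783.5/1.456 = 4659.00.
Change = 4659.00/4491.41 − 1 = 0.0373.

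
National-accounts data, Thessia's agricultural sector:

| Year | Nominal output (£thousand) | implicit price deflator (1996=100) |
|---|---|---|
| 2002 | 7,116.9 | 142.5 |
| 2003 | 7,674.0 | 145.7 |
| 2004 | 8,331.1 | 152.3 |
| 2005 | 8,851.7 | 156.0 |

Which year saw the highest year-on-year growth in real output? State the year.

2003

2003: real = 7674.0/1.457 = 5266.99; growth vs 2002 (4994.32) = 5.46%.
2004: real = 8331.1/1.523 = 5470.19; growth vs 2003 (5266.99) = 3.86%.
2005: real = 8851.7/1.560 = 5674.17; growth vs 2004 (5470.19) = 3.73%.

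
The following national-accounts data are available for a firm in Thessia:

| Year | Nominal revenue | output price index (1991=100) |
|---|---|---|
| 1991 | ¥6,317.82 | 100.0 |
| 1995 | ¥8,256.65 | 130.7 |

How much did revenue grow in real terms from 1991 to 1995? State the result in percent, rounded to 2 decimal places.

-0.01%

Real revenue 1991 = 6317.82 / 1.000 = 6317.82.
Real revenue 1995 = 8256.65 / 1.307 = 6317.25.
Real growth = 6317.25 / 6317.82 − 1 = -0.0001.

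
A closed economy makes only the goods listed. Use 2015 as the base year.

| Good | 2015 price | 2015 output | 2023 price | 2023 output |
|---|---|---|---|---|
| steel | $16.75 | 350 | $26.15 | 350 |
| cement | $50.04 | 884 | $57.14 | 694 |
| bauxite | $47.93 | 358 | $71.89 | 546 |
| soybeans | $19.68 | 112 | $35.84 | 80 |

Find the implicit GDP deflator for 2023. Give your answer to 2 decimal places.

133.06

Nominal GDP 2023 = 26.15·350 + 57.14·694 + 71.89·546 + 35.84·80 = 90926.80.
Real GDP 2023 (at 2015 prices) = 16.75·350 + 50.04·694 + 47.93·546 + 19.68·80 = 68334.44.
Deflator = Nominal/Real × 100 = 90926.80/68334.44 × 100 = 133.061.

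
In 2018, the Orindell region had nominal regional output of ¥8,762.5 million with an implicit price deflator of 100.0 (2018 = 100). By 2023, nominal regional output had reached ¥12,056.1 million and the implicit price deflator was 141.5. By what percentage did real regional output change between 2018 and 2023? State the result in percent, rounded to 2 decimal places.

-2.77%

Deflate each year: 2018 → 8762.5/1.000 = 8762.50; 2023 → 12056.1/1.415 = 8520.21.
So real regional output changed by 8520.21/8762.50 − 1 = -0.0277, i.e. -2.77%.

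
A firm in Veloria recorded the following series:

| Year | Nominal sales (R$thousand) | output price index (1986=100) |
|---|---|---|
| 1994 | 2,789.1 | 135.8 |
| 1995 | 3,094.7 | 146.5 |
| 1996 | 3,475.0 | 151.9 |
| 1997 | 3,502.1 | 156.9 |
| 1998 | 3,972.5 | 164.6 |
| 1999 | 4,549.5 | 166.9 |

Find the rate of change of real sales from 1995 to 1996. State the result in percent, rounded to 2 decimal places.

8.30%

Real sales 1995 = 3094.7/1.465 = 2112.42.
Real sales 1996 = 3475.0/1.519 = 2287.69.
Change = 2287.69/2112.42 − 1 = 0.0830.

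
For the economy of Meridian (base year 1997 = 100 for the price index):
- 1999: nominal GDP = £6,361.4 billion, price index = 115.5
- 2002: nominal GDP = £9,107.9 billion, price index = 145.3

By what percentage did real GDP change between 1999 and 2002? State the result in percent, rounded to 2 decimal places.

13.81%

Real GDP 1999 = 6361.4 / 1.155 = 5507.71.
Real GDP 2002 = 9107.9 / 1.453 = 6268.34.
Real growth = 6268.34 / 5507.71 − 1 = 0.1381.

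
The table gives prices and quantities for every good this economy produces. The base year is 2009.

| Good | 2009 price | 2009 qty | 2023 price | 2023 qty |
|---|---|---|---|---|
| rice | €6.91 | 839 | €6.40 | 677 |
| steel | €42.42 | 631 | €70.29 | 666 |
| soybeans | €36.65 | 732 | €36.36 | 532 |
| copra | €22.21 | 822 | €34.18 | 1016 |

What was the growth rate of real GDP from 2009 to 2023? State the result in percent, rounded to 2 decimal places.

-3.42%

Real GDP 2009 = Nominal GDP 2009 = 6.91·839 + 42.42·631 + 36.65·732 + 22.21·822 = 77648.93.
Real GDP 2023 (at 2009 prices) = 6.91·677 + 42.42·666 + 36.65·532 + 22.21·1016 = 74992.95.
Real growth = 74992.95/77648.93 − 1 = -0.0342.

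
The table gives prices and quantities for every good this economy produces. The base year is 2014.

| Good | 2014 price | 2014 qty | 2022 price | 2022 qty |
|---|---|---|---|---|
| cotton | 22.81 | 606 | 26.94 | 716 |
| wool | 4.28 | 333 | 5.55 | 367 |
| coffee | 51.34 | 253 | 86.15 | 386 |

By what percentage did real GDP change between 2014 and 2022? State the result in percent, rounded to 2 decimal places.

33.58%

Real GDP 2014 = Nominal GDP 2014 = 22.81·606 + 4.28·333 + 51.34·253 = 28237.12.
Real GDP 2022 (at 2014 prices) = 22.81·716 + 4.28·367 + 51.34·386 = 37719.96.
Real growth = 37719.96/28237.12 − 1 = 0.3358.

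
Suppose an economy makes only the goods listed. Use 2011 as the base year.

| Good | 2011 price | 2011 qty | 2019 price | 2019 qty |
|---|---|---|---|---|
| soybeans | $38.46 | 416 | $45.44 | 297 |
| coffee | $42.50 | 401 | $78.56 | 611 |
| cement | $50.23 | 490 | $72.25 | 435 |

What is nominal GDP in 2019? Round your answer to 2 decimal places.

Nominal GDP 2019 = Σ (p_2019 × q_2019) = 45.44·297 + 78.56·611 + 72.25·435 = 92924.59.

$92924.59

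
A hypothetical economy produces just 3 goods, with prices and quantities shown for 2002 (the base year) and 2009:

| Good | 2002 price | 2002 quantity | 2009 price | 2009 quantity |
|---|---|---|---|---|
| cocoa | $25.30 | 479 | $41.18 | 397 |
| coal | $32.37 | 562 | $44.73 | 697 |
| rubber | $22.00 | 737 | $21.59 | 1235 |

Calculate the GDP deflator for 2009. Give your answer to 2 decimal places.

124.11

Nominal GDP 2009 = 41.18·397 + 44.73·697 + 21.59·1235 = 74188.92.
Real GDP 2009 (at 2002 prices) = 25.30·397 + 32.37·697 + 22.00·1235 = 59775.99.
Deflator = Nominal/Real × 100 = 74188.92/59775.99 × 100 = 124.112.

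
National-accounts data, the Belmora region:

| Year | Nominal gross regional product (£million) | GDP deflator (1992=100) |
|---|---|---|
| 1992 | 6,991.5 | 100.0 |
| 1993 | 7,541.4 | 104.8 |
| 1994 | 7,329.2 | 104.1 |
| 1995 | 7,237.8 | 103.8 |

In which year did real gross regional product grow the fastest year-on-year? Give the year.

1993

1993: real = 7541.4/1.048 = 7195.99; growth vs 1992 (6991.50) = 2.92%.
1994: real = 7329.2/1.041 = 7040.54; growth vs 1993 (7195.99) = -2.16%.
1995: real = 7237.8/1.038 = 6972.83; growth vs 1994 (7040.54) = -0.96%.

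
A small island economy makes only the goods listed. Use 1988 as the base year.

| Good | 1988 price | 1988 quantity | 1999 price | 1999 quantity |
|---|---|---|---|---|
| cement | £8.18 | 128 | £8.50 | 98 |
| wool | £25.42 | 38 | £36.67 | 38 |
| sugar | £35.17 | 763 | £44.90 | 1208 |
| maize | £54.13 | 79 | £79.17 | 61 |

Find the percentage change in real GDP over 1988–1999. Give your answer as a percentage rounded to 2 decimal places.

43.57%

Real GDP 1988 = Nominal GDP 1988 = 8.18·128 + 25.42·38 + 35.17·763 + 54.13·79 = 33123.98.
Real GDP 1999 (at 1988 prices) = 8.18·98 + 25.42·38 + 35.17·1208 + 54.13·61 = 47554.89.
Real growth = 47554.89/33123.98 − 1 = 0.4357.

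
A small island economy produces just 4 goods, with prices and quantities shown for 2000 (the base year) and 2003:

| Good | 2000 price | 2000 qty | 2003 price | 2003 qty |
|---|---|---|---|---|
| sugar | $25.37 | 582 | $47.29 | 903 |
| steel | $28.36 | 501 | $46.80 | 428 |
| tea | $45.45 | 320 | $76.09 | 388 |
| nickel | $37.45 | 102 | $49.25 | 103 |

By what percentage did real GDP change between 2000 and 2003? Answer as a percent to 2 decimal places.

19.44%

Real GDP 2000 = Nominal GDP 2000 = 25.37·582 + 28.36·501 + 45.45·320 + 37.45·102 = 47337.60.
Real GDP 2003 (at 2000 prices) = 25.37·903 + 28.36·428 + 45.45·388 + 37.45·103 = 56539.14.
Real growth = 56539.14/47337.60 − 1 = 0.1944.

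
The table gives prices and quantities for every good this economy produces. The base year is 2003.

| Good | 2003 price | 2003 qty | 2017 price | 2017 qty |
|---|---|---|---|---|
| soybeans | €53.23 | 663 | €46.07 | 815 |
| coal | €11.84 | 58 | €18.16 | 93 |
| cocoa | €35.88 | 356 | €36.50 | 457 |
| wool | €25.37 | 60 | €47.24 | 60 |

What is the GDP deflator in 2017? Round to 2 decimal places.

94.15

Nominal GDP 2017 = 46.07·815 + 18.16·93 + 36.50·457 + 47.24·60 = 58750.83.
Real GDP 2017 (at 2003 prices) = 53.23·815 + 11.84·93 + 35.88·457 + 25.37·60 = 62402.93.
Deflator = Nominal/Real × 100 = 58750.83/62402.93 × 100 = 94.148.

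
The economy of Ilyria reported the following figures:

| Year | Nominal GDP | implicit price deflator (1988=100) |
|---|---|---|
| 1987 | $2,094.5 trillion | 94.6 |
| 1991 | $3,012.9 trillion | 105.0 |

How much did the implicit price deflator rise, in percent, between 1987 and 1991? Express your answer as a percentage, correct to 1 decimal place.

11.0%

Price-level change = 105.0 / 94.6 − 1 = 0.1099.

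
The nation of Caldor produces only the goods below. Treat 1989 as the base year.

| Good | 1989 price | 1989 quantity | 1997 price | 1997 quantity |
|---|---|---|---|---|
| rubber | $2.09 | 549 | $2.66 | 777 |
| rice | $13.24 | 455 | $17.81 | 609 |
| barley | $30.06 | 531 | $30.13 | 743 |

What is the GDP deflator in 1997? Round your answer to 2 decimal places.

Nominal GDP 1997 = 2.66·777 + 17.81·609 + 30.13·743 = 35299.70.
Real GDP 1997 (at 1989 prices) = 2.09·777 + 13.24·609 + 30.06·743 = 32021.67.
Deflator = Nominal/Real × 100 = 35299.70/32021.67 × 100 = 110.237.

110.24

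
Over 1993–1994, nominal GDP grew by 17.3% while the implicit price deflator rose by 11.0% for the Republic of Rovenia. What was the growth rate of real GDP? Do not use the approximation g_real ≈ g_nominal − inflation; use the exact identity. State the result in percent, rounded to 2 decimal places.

5.68%

(1 + g_nom) = (1 + g_real)(1 + π), so g_real = 1.1730 / 1.1100 − 1 = 0.05676.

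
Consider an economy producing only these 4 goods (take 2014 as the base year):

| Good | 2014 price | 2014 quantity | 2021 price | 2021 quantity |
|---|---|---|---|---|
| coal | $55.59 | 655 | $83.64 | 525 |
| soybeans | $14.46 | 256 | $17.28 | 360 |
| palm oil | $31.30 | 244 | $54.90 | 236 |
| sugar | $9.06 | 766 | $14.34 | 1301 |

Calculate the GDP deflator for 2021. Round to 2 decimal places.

Nominal GDP 2021 = 83.64·525 + 17.28·360 + 54.90·236 + 14.34·1301 = 81744.54.
Real GDP 2021 (at 2014 prices) = 55.59·525 + 14.46·360 + 31.30·236 + 9.06·1301 = 53564.21.
Deflator = Nominal/Real × 100 = 81744.54/53564.21 × 100 = 152.610.

152.61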